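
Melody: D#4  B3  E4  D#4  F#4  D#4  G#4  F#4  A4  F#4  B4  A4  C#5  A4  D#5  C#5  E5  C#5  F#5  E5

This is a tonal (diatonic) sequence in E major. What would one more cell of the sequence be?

Unit = 4 notes; the statements start on D#4, F#4, A4, C#5, E5, moving up a 3rd each time.
Statement 6 starts on G#5 and keeps the same diatonic contour: G#5 E5 A5 G#5.

G#5 E5 A5 G#5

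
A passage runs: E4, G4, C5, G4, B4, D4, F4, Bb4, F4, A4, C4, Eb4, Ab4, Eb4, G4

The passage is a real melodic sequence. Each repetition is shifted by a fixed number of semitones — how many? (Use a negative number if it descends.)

The 5-note cells begin on E4, D4, C4 — each down a 2nd from the last.
Counting half-steps from E4 to D4: -2.

-2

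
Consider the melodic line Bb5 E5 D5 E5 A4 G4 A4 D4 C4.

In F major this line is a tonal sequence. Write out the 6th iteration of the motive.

The 3-note cells begin on Bb5, E5, A4 — each down a 5th from the last.
Extending down a 5th: D4 → G3 → C3.
So cell 6 is C3 F2 E2.

C3 F2 E2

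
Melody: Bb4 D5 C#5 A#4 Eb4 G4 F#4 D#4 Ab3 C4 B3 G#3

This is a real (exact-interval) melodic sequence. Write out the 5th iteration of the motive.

Gb2 Bb2 A2 F#2

With a 4-note motive the entries are Bb4, Eb4, Ab3, each down a 5th from the previous.
Continuing the starts: Db3 → Gb2.
Statement 5 starts on Gb2 and keeps the same exact contour: Gb2 Bb2 A2 F#2.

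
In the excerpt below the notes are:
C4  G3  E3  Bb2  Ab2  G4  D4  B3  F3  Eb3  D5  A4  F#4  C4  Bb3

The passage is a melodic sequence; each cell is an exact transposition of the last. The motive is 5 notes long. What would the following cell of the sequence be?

A5 E5 C#5 G4 F4

Unit = 5 notes; the statements start on C4, G4, D5, moving up a 5th each time.
From A5 the exact shape gives A5 E5 C#5 G4 F4.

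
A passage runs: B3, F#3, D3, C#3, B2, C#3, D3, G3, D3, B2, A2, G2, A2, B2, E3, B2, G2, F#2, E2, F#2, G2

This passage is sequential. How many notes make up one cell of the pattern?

7

Try groups of 7 (3 cells in 21 notes):
B3 F#3 D3 C#3 B2 C#3 D3 | G3 D3 B2 A2 G2 A2 B2 | E3 B2 G2 F#2 E2 F#2 G2
Every group is a transposition down a 3rd of the one before; no shorter unit works.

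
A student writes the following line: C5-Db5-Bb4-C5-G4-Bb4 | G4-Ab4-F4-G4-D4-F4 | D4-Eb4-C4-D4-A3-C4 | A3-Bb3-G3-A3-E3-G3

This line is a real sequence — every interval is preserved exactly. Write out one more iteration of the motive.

E3 F3 D3 E3 B2 D3

With a 6-note motive the entries are C5, G4, D4, A3, each down a 4th from the previous.
Statement 5 starts on E3 and keeps the same exact contour: E3 F3 D3 E3 B2 D3.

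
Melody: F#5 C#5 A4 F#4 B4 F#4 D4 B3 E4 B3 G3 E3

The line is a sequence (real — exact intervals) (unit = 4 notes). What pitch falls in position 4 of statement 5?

With 4-note cells, note 4 of each statement runs F#4, B3, E3.
Carrying that down a 5th forward: A2 → D2.

D2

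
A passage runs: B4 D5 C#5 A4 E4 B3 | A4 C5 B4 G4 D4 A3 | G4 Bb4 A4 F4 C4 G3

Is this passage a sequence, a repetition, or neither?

sequence

Each 6-note cell is the previous one transposed down a 2nd.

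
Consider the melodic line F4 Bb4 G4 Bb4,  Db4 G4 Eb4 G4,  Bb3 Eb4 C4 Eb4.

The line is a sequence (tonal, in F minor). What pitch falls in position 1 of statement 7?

Ab2

Grouping in 4s, the 1st note of each cell is F4, Db4, Bb3.
Extending down a 3rd: G3 → Eb3 → C3 → Ab2.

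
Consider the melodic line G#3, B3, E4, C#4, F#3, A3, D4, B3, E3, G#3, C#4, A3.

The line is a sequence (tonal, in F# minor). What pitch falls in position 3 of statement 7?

F#3

With 4-note cells, note 3 of each statement runs E4, D4, C#4.
Each moves down a 2nd. Continuing: B3 → A3 → G#3 → F#3.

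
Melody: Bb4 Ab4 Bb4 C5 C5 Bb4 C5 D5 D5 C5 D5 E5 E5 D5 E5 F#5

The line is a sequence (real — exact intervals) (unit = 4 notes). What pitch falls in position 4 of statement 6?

A#5

Grouping in 4s, the 4th note of each cell is C5, D5, E5, F#5.
Carrying that up a 2nd forward: G#5 → A#5.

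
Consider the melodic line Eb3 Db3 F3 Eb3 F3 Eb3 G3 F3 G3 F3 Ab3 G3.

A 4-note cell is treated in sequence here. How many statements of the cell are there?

12 notes in groups of 4 gives 12/4 = 3 statements.
Starts: Eb3, F3, G3 — each up a 2nd.

3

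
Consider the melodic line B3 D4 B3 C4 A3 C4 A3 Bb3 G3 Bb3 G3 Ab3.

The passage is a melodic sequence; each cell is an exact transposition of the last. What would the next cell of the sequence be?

F3 Ab3 F3 Gb3

With a 4-note motive the entries are B3, A3, G3, each down a 2nd from the previous.
So cell 4 is F3 Ab3 F3 Gb3.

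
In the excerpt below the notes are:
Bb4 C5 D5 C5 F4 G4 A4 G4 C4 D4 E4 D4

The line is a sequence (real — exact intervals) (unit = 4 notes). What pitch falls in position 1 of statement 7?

With 4-note cells, note 1 of each statement runs Bb4, F4, C4.
Each moves down a 4th. Continuing: G3 → D3 → A2 → E2.

E2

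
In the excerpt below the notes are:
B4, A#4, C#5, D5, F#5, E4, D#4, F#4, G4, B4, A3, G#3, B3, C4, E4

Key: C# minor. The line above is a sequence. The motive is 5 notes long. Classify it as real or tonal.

Each cell has the same semitone pattern (-1, 3, 1, 4) — intervals are preserved exactly.
And A#4 lies outside C# minor, so the sequence is real rather than tonal.

real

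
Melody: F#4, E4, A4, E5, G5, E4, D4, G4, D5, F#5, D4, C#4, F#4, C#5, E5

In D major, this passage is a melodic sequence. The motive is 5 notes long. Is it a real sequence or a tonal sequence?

tonal

Every note is diatonic to D major.
Cell 1 has +3 semitones from note 4 to 5, but cell 2 has +4 — the interval quality changes while the contour stays the same, which is the hallmark of a tonal sequence.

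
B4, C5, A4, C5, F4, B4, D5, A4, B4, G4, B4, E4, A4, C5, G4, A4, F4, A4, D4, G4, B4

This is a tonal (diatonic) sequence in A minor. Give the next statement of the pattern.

F4 G4 E4 G4 C4 F4 A4

The 7-note cells begin on B4, A4, G4 — each down a 2nd from the last.
So cell 4 is F4 G4 E4 G4 C4 F4 A4.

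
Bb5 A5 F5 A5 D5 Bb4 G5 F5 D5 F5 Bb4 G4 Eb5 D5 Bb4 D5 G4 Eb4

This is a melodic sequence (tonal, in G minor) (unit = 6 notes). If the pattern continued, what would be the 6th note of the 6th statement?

F3

Grouping in 6s, the 6th note of each cell is Bb4, G4, Eb4.
Carrying that down a 3rd forward: C4 → A3 → F3.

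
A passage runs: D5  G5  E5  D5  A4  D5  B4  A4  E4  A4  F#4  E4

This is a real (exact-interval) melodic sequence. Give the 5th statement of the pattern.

Taking 4-note groups, the heads are D5, A4, E4: the pattern moves down a 4th.
Carrying on: B3 → F#3.
So cell 5 is F#3 B3 G#3 F#3.

F#3 B3 G#3 F#3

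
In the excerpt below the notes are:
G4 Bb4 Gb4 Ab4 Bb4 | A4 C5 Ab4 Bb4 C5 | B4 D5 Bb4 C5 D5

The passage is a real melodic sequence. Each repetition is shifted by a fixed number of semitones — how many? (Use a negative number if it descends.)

Unit = 5 notes; the statements start on G4, A4, B4, moving up a 2nd each time.
Counting half-steps from G4 to A4: 2.

2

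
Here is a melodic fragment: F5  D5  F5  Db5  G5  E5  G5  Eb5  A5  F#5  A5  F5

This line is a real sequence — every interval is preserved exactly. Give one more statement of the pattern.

B5 G#5 B5 G5

With a 4-note motive the entries are F5, G5, A5, each up a 2nd from the previous.
So cell 4 is B5 G#5 B5 G5.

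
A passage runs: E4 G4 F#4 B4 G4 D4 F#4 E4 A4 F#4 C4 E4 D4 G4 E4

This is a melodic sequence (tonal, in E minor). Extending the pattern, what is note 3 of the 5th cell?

Grouping in 5s, the 3rd note of each cell is F#4, E4, D4.
Carrying that down a 2nd forward: C4 → B3.

B3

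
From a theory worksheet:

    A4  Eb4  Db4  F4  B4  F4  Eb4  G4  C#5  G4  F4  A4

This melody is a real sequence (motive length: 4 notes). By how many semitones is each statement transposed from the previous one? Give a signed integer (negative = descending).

2

Taking 4-note groups, the heads are A4, B4, C#5: the pattern moves up a 2nd.
A4 to B4 spans +2 semitones.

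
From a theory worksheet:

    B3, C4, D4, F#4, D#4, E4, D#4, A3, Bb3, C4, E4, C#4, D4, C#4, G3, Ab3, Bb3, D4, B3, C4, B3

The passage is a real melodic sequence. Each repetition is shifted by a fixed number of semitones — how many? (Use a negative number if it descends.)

Unit = 7 notes; the statements start on B3, A3, G3, moving down a 2nd each time.
B3 to A3 spans -2 semitones.

-2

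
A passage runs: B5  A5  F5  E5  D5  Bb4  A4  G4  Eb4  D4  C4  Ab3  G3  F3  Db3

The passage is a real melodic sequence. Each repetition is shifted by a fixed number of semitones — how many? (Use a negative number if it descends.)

The 3-note cells begin on B5, E5, A4, D4, G3 — each down a 5th from the last.
B5 to E5 spans -7 semitones.

-7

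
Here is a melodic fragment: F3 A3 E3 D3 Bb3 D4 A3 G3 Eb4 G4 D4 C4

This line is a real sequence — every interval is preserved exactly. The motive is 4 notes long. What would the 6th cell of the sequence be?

Unit = 4 notes; the statements start on F3, Bb3, Eb4, moving up a 4th each time.
Continuing the starts: Ab4 → Db5 → Gb5.
From Gb5 the exact shape gives Gb5 Bb5 F5 Eb5.

Gb5 Bb5 F5 Eb5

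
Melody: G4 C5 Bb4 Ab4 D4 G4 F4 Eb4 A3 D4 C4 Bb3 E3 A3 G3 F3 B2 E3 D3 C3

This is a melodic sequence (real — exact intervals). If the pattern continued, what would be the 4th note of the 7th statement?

With 4-note cells, note 4 of each statement runs Ab4, Eb4, Bb3, F3, C3.
Each moves down a 4th. Continuing: G2 → D2.

D2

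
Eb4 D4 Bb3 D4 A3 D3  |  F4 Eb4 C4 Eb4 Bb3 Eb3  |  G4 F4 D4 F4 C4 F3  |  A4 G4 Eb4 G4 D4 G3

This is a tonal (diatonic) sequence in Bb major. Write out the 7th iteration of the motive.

D5 C5 A4 C5 G4 C4

Taking 6-note groups, the heads are Eb4, F4, G4, A4: the pattern moves up a 2nd.
Extending up a 2nd: Bb4 → C5 → D5.
From D5 the diatonic shape gives D5 C5 A4 C5 G4 C4.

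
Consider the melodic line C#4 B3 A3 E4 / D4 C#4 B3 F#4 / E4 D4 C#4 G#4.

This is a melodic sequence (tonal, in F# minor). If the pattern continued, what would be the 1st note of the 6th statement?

A4

The unit is 4 notes. Position-1 pitches of the 3 shown cells: C#4, D4, E4.
Each moves up a 2nd. Continuing: F#4 → G#4 → A4.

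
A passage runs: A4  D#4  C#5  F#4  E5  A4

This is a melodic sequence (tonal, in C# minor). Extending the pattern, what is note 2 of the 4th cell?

Grouping in 2s, the 2nd note of each cell is D#4, F#4, A4.
From A4, up a 3rd gives C#5.

C#5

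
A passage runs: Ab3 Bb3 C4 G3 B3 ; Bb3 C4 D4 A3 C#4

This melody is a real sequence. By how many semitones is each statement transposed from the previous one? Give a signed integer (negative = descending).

Unit = 5 notes; the statements start on Ab3, Bb3, moving up a 2nd each time.
Ab3 to Bb3 spans +2 semitones.

2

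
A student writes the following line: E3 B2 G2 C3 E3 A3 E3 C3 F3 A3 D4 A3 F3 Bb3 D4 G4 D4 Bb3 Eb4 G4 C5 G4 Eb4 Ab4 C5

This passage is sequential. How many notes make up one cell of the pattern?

25 notes total. Splitting into 5 groups of 5:
E3 B2 G2 C3 E3 | A3 E3 C3 F3 A3 | D4 A3 F3 Bb3 D4 | G4 D4 Bb3 Eb4 G4 | C5 G4 Eb4 Ab4 C5
Every group is a transposition up a 4th of the one before; no shorter unit works.

5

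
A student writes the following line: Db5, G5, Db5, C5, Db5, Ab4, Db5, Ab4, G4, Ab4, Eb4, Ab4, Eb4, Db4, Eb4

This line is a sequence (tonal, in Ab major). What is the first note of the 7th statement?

G2

The 5-note cells begin on Db5, Ab4, Eb4 — each down a 4th from the last.
Continuing: Bb3 → F3 → C3 → G2. Statement 7 starts on G2.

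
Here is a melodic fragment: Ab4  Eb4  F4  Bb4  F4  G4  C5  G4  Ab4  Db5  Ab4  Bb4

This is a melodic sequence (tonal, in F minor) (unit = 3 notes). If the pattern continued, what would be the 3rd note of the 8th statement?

F5

The unit is 3 notes. Position-3 pitches of the 4 shown cells: F4, G4, Ab4, Bb4.
Each moves up a 2nd. Continuing: C5 → Db5 → Eb5 → F5.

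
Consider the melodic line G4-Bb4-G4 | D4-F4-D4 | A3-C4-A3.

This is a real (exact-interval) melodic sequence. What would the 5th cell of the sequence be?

B2 D3 B2

Taking 3-note groups, the heads are G4, D4, A3: the pattern moves down a 4th.
Continuing the starts: E3 → B2.
So cell 5 is B2 D3 B2.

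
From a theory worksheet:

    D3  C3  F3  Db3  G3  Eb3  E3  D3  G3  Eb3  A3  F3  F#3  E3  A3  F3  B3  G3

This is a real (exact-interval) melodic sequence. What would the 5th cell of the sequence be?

A#3 G#3 C#4 A3 D#4 B3

The 6-note cells begin on D3, E3, F#3 — each up a 2nd from the last.
Extending up a 2nd: G#3 → A#3.
So cell 5 is A#3 G#3 C#4 A3 D#4 B3.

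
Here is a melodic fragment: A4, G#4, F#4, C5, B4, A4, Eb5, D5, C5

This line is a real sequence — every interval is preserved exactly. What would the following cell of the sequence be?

Gb5 F5 Eb5

Taking 3-note groups, the heads are A4, C5, Eb5: the pattern moves up a 3rd.
From Gb5 the exact shape gives Gb5 F5 Eb5.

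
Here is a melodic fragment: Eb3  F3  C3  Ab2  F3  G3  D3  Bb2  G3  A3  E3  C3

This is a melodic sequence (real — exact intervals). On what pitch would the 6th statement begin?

C#4

The 4-note cells begin on Eb3, F3, G3 — each up a 2nd from the last.
Continuing: A3 → B3 → C#4. Statement 6 starts on C#4.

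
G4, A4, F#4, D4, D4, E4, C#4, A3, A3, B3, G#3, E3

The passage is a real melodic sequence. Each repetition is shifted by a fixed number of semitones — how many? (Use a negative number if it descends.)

The 4-note cells begin on G4, D4, A3 — each down a 4th from the last.
Counting half-steps from G4 to D4: -5.

-5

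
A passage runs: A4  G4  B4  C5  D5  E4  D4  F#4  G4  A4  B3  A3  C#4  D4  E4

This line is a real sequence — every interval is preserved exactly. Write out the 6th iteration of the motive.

G#2 F#2 A#2 B2 C#3

Taking 5-note groups, the heads are A4, E4, B3: the pattern moves down a 4th.
Carrying on: F#3 → C#3 → G#2.
Statement 6 starts on G#2 and keeps the same exact contour: G#2 F#2 A#2 B2 C#3.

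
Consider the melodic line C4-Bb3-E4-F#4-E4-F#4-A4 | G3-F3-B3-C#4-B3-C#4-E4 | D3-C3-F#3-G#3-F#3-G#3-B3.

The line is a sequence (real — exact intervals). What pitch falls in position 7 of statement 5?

Grouping in 7s, the 7th note of each cell is A4, E4, B3.
Extending down a 4th: F#3 → C#3.

C#3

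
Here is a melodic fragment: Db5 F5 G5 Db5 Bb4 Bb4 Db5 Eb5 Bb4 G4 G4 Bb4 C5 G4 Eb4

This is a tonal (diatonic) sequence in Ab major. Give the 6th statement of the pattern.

Ab3 C4 Db4 Ab3 F3

With a 5-note motive the entries are Db5, Bb4, G4, each down a 3rd from the previous.
Continuing the starts: Eb4 → C4 → Ab3.
So cell 6 is Ab3 C4 Db4 Ab3 F3.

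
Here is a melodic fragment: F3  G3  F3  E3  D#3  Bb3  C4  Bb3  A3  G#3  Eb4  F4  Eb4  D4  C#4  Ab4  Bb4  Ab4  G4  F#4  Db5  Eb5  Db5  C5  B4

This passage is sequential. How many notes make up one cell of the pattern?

Try groups of 5 (5 cells in 25 notes):
F3 G3 F3 E3 D#3 | Bb3 C4 Bb3 A3 G#3 | Eb4 F4 Eb4 D4 C#4 | Ab4 Bb4 Ab4 G4 F#4 | Db5 Eb5 Db5 C5 B4
Each cell is the previous one up a 4th — so the unit is 5 notes.

5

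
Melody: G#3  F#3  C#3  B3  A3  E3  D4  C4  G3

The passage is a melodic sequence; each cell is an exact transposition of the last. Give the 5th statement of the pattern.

Unit = 3 notes; the statements start on G#3, B3, D4, moving up a 3rd each time.
Continuing the starts: F4 → Ab4.
Statement 5 starts on Ab4 and keeps the same exact contour: Ab4 Gb4 Db4.

Ab4 Gb4 Db4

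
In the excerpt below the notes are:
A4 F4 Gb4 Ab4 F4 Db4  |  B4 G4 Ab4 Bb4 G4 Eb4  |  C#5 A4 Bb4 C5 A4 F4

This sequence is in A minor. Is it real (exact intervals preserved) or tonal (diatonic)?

Each cell has the same semitone pattern (-4, 1, 2, -3, -4) — intervals are preserved exactly.
And Gb4 lies outside A minor, so the sequence is real rather than tonal.

real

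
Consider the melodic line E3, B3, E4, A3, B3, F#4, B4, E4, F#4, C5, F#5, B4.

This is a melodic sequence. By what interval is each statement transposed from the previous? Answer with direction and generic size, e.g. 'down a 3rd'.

Taking 4-note groups, the heads are E3, B3, F#4: the pattern moves up a 5th.
From E3 to B3: up a 5th.

up a 5th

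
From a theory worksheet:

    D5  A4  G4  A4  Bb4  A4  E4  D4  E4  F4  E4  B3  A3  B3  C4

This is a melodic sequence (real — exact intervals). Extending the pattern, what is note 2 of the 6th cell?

Grouping in 5s, the 2nd note of each cell is A4, E4, B3.
Carrying that down a 4th forward: F#3 → C#3 → G#2.

G#2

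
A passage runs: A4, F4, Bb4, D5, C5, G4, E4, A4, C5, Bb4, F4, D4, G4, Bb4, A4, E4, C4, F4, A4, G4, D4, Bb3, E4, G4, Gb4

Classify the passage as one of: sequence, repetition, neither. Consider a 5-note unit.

neither

Note 5 of cell 5 is Gb4; if this were a sequence it would be F4. No unit length gives a consistent transposition pattern.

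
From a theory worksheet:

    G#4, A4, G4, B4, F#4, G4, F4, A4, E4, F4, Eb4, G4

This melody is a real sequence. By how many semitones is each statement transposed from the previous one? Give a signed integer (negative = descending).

-2

The 4-note cells begin on G#4, F#4, E4 — each down a 2nd from the last.
Counting half-steps from G#4 to F#4: -2.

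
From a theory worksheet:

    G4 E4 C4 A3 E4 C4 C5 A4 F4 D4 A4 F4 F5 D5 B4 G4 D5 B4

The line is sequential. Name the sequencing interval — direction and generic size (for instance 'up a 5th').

Taking 6-note groups, the heads are G4, C5, F5: the pattern moves up a 4th.
From G4 to C5: up a 4th.

up a 4th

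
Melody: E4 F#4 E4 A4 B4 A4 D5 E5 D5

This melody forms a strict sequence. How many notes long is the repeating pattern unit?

9 notes total. Splitting into 3 groups of 3:
E4 F#4 E4 | A4 B4 A4 | D5 E5 D5
That's a consistent up a 4th shift per cell, and no other grouping gives one.

3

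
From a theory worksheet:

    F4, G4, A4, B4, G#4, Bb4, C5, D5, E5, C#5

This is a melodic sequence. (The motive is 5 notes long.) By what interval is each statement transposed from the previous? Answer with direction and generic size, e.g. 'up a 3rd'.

up a 4th

The 5-note cells begin on F4, Bb4 — each up a 4th from the last.
F4 to Bb4 is up a 4th.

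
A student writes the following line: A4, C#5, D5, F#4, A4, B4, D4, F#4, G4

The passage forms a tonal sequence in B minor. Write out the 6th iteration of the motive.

The 3-note cells begin on A4, F#4, D4 — each down a 3rd from the last.
Carrying on: B3 → G3 → E3.
So cell 6 is E3 G3 A3.

E3 G3 A3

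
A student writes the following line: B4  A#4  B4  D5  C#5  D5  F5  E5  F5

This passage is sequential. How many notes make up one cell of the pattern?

3

9 notes total. Splitting into 3 groups of 3:
B4 A#4 B4 | D5 C#5 D5 | F5 E5 F5
That's a consistent up a 3rd shift per cell, and no other grouping gives one.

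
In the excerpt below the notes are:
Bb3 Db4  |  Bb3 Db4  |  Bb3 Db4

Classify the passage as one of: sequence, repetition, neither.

Each 2-note cell is identical (Bb3 Db4), restated at the same pitch.

repetition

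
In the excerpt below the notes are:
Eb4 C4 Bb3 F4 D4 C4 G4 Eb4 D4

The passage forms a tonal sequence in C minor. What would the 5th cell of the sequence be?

The 3-note cells begin on Eb4, F4, G4 — each up a 2nd from the last.
Carrying on: Ab4 → Bb4.
Statement 5 starts on Bb4 and keeps the same diatonic contour: Bb4 G4 F4.

Bb4 G4 F4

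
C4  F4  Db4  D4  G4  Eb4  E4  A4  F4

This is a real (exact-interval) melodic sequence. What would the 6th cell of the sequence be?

A#4 D#5 B4

Unit = 3 notes; the statements start on C4, D4, E4, moving up a 2nd each time.
Carrying on: F#4 → G#4 → A#4.
From A#4 the exact shape gives A#4 D#5 B4.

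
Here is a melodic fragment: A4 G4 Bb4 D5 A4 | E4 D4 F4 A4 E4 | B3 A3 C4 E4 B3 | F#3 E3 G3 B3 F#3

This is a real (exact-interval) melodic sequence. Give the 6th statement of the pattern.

Unit = 5 notes; the statements start on A4, E4, B3, F#3, moving down a 4th each time.
Carrying on: C#3 → G#2.
From G#2 the exact shape gives G#2 F#2 A2 C#3 G#2.

G#2 F#2 A2 C#3 G#2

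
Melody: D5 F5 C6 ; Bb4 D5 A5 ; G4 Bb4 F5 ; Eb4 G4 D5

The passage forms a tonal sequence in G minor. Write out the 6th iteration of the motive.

Unit = 3 notes; the statements start on D5, Bb4, G4, Eb4, moving down a 3rd each time.
Continuing the starts: C4 → A3.
From A3 the diatonic shape gives A3 C4 G4.

A3 C4 G4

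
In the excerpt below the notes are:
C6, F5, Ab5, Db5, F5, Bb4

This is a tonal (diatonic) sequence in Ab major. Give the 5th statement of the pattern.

Bb4 Eb4

The 2-note cells begin on C6, Ab5, F5 — each down a 3rd from the last.
Extending down a 3rd: Db5 → Bb4.
From Bb4 the diatonic shape gives Bb4 Eb4.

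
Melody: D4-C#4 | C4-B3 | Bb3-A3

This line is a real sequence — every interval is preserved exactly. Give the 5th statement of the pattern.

Gb3 F3

With a 2-note motive the entries are D4, C4, Bb3, each down a 2nd from the previous.
Continuing the starts: Ab3 → Gb3.
Statement 5 starts on Gb3 and keeps the same exact contour: Gb3 F3.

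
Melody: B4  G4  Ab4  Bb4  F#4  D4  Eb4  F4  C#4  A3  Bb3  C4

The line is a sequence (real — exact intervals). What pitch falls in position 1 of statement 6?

A#2

Grouping in 4s, the 1st note of each cell is B4, F#4, C#4.
Each moves down a 4th. Continuing: G#3 → D#3 → A#2.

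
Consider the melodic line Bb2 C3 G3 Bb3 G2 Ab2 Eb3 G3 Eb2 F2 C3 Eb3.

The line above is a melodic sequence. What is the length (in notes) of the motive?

4

There are 12 notes; a 4-note unit gives 3 cells:
Bb2 C3 G3 Bb3 | G2 Ab2 Eb3 G3 | Eb2 F2 C3 Eb3
Every group is a transposition down a 3rd of the one before; no shorter unit works.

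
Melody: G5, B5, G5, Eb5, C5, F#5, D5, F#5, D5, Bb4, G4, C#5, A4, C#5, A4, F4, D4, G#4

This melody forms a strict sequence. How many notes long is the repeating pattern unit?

6

Try groups of 6 (3 cells in 18 notes):
G5 B5 G5 Eb5 C5 F#5 | D5 F#5 D5 Bb4 G4 C#5 | A4 C#5 A4 F4 D4 G#4
That's a consistent down a 4th shift per cell, and no other grouping gives one.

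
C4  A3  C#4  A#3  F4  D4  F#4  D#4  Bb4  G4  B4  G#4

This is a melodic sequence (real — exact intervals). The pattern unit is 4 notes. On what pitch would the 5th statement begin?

With a 4-note motive the entries are C4, F4, Bb4, each up a 4th from the previous.
Continuing: Eb5 → Ab5. Statement 5 starts on Ab5.

Ab5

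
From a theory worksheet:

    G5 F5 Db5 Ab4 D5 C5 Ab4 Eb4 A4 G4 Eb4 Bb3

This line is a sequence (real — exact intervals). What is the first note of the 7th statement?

C#3

The 4-note cells begin on G5, D5, A4 — each down a 4th from the last.
Extending the heads down a 4th: E4 → B3 → F#3 → C#3.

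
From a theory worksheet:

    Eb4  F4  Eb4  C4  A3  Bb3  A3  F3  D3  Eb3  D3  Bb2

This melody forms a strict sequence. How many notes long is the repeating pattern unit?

4

There are 12 notes; a 4-note unit gives 3 cells:
Eb4 F4 Eb4 C4 | A3 Bb3 A3 F3 | D3 Eb3 D3 Bb2
That's a consistent down a 5th shift per cell, and no other grouping gives one.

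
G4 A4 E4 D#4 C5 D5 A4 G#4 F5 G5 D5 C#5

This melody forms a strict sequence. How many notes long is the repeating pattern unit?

12 notes total. Splitting into 3 groups of 4:
G4 A4 E4 D#4 | C5 D5 A4 G#4 | F5 G5 D5 C#5
That's a consistent up a 4th shift per cell, and no other grouping gives one.

4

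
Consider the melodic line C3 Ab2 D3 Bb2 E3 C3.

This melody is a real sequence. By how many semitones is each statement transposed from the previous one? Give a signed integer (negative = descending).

Taking 2-note groups, the heads are C3, D3, E3: the pattern moves up a 2nd.
C3→D3 is 50 − 48 = 2 semitones.

2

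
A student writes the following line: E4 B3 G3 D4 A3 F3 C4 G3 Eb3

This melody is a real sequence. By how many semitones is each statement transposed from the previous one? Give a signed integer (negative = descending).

-2

The 3-note cells begin on E4, D4, C4 — each down a 2nd from the last.
Counting half-steps from E4 to D4: -2.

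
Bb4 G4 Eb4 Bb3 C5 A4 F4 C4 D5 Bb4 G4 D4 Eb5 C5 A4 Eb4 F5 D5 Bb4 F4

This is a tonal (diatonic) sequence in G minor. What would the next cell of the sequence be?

With a 4-note motive the entries are Bb4, C5, D5, Eb5, F5, each up a 2nd from the previous.
So cell 6 is G5 Eb5 C5 G4.

G5 Eb5 C5 G4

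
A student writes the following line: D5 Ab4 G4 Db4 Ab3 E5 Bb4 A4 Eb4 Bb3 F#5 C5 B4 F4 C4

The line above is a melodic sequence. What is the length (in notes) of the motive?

There are 15 notes; a 5-note unit gives 3 cells:
D5 Ab4 G4 Db4 Ab3 | E5 Bb4 A4 Eb4 Bb3 | F#5 C5 B4 F4 C4
Every group is a transposition up a 2nd of the one before; no shorter unit works.

5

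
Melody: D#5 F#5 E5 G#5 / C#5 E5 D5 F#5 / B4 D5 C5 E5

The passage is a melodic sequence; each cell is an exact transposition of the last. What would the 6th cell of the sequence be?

Unit = 4 notes; the statements start on D#5, C#5, B4, moving down a 2nd each time.
Carrying on: A4 → G4 → F4.
So cell 6 is F4 Ab4 Gb4 Bb4.

F4 Ab4 Gb4 Bb4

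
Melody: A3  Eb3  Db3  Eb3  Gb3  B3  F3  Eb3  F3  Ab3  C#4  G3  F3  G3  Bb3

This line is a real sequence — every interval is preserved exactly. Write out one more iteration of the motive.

D#4 A3 G3 A3 C4

The 5-note cells begin on A3, B3, C#4 — each up a 2nd from the last.
From D#4 the exact shape gives D#4 A3 G3 A3 C4.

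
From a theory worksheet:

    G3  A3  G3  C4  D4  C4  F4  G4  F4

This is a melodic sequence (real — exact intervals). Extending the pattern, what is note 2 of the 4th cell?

C5

With 3-note cells, note 2 of each statement runs A3, D4, G4.
One more up a 4th gives C5.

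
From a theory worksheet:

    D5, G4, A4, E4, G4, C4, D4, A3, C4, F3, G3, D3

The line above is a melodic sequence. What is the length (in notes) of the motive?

There are 12 notes; a 4-note unit gives 3 cells:
D5 G4 A4 E4 | G4 C4 D4 A3 | C4 F3 G3 D3
That's a consistent down a 5th shift per cell, and no other grouping gives one.

4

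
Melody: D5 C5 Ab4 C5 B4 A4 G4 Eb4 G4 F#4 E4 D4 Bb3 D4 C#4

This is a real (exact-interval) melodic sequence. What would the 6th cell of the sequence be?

C#3 B2 G2 B2 A#2

Taking 5-note groups, the heads are D5, A4, E4: the pattern moves down a 4th.
Extending down a 4th: B3 → F#3 → C#3.
Statement 6 starts on C#3 and keeps the same exact contour: C#3 B2 G2 B2 A#2.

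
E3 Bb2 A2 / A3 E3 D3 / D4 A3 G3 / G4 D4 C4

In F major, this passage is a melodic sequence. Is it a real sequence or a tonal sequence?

tonal

Every note is diatonic to F major.
Cell 1 has -6 semitones from note 1 to 2, but cell 2 has -5 — the interval quality changes while the contour stays the same, which is the hallmark of a tonal sequence.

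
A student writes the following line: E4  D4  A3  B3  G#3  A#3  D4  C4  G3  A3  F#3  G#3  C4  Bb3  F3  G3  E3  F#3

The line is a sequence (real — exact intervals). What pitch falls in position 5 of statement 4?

D3

Grouping in 6s, the 5th note of each cell is G#3, F#3, E3.
Each moves down a 2nd; the next is D3.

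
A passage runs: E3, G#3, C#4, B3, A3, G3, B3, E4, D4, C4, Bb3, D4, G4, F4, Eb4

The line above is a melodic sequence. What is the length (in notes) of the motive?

5

Try groups of 5 (3 cells in 15 notes):
E3 G#3 C#4 B3 A3 | G3 B3 E4 D4 C4 | Bb3 D4 G4 F4 Eb4
That's a consistent up a 3rd shift per cell, and no other grouping gives one.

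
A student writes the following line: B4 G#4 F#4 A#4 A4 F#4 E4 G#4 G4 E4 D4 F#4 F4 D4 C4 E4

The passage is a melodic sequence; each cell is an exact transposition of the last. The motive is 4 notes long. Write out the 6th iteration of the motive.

Db4 Bb3 Ab3 C4

The 4-note cells begin on B4, A4, G4, F4 — each down a 2nd from the last.
Carrying on: Eb4 → Db4.
So cell 6 is Db4 Bb3 Ab3 C4.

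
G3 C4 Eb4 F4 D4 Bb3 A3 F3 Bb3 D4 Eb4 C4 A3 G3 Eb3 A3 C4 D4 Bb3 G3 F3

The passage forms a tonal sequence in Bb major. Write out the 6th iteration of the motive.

Unit = 7 notes; the statements start on G3, F3, Eb3, moving down a 2nd each time.
Carrying on: D3 → C3 → Bb2.
So cell 6 is Bb2 Eb3 G3 A3 F3 D3 C3.

Bb2 Eb3 G3 A3 F3 D3 C3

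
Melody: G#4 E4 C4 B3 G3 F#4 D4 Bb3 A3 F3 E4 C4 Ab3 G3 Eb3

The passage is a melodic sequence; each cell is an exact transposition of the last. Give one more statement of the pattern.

D4 Bb3 Gb3 F3 Db3

The 5-note cells begin on G#4, F#4, E4 — each down a 2nd from the last.
From D4 the exact shape gives D4 Bb3 Gb3 F3 Db3.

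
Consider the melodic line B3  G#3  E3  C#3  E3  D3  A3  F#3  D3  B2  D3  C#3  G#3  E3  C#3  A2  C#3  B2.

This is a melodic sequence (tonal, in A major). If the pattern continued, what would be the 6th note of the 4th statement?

The unit is 6 notes. Position-6 pitches of the 3 shown cells: D3, C#3, B2.
Each moves down a 2nd; the next is A2.

A2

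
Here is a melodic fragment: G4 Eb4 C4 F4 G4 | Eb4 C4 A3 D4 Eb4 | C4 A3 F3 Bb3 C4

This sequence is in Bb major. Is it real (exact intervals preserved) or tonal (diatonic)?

tonal

Every note is diatonic to Bb major.
Cell 1 has -4 semitones from note 1 to 2, but cell 2 has -3 — the interval quality changes while the contour stays the same, which is the hallmark of a tonal sequence.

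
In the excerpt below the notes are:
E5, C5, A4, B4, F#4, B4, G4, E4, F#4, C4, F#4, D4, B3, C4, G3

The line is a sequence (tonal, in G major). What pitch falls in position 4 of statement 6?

The unit is 5 notes. Position-4 pitches of the 3 shown cells: B4, F#4, C4.
Each moves down a 4th. Continuing: G3 → D3 → A2.

A2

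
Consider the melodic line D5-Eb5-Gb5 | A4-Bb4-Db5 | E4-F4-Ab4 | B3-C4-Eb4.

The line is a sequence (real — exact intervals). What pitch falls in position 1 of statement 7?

The unit is 3 notes. Position-1 pitches of the 4 shown cells: D5, A4, E4, B3.
Carrying that down a 4th forward: F#3 → C#3 → G#2.

G#2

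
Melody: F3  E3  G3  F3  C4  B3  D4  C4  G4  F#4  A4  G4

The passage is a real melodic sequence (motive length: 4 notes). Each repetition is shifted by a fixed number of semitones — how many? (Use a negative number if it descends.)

7

Unit = 4 notes; the statements start on F3, C4, G4, moving up a 5th each time.
F3→C4 is 60 − 53 = 7 semitones.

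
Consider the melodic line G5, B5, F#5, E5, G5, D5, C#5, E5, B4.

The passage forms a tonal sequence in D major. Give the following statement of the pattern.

A4 C#5 G4

With a 3-note motive the entries are G5, E5, C#5, each down a 3rd from the previous.
From A4 the diatonic shape gives A4 C#5 G4.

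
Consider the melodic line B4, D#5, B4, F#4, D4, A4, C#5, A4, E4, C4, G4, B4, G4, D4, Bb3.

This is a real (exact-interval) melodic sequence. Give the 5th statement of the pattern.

Eb4 G4 Eb4 Bb3 Gb3

The 5-note cells begin on B4, A4, G4 — each down a 2nd from the last.
Continuing the starts: F4 → Eb4.
So cell 5 is Eb4 G4 Eb4 Bb3 Gb3.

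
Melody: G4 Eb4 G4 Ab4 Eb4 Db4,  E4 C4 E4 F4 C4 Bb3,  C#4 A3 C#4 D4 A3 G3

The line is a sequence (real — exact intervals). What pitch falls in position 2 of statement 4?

F#3

The unit is 6 notes. Position-2 pitches of the 3 shown cells: Eb4, C4, A3.
From A3, down a 3rd gives F#3.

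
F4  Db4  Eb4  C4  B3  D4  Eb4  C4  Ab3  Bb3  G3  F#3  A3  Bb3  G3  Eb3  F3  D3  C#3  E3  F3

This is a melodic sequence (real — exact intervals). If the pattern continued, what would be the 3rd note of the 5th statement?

Grouping in 7s, the 3rd note of each cell is Eb4, Bb3, F3.
Each moves down a 4th. Continuing: C3 → G2.

G2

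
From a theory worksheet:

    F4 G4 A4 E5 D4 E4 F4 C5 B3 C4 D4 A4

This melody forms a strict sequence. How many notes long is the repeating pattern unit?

Try groups of 4 (3 cells in 12 notes):
F4 G4 A4 E5 | D4 E4 F4 C5 | B3 C4 D4 A4
Each cell is the previous one down a 3rd — so the unit is 4 notes.

4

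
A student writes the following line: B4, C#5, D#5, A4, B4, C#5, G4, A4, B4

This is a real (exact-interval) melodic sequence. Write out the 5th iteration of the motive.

The 3-note cells begin on B4, A4, G4 — each down a 2nd from the last.
Carrying on: F4 → Eb4.
From Eb4 the exact shape gives Eb4 F4 G4.

Eb4 F4 G4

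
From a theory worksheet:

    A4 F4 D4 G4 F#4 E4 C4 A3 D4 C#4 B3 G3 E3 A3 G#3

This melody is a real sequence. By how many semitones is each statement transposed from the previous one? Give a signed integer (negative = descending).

-5

Unit = 5 notes; the statements start on A4, E4, B3, moving down a 4th each time.
Counting half-steps from A4 to E4: -5.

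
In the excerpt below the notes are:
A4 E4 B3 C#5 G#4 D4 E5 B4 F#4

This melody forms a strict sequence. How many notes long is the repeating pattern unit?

3

9 notes total. Splitting into 3 groups of 3:
A4 E4 B3 | C#5 G#4 D4 | E5 B4 F#4
That's a consistent up a 3rd shift per cell, and no other grouping gives one.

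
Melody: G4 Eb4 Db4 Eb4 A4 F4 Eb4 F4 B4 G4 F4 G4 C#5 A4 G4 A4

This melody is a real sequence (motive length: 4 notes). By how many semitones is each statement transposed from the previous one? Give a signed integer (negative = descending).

2

The 4-note cells begin on G4, A4, B4, C#5 — each up a 2nd from the last.
Counting half-steps from G4 to A4: 2.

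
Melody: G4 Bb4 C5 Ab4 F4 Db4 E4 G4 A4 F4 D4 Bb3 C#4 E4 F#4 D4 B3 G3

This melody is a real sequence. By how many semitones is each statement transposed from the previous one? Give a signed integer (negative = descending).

-3

With a 6-note motive the entries are G4, E4, C#4, each down a 3rd from the previous.
G4 to E4 spans -3 semitones.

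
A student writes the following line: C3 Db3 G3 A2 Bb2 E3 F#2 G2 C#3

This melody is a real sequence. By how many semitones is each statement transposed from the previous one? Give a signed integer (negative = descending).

Taking 3-note groups, the heads are C3, A2, F#2: the pattern moves down a 3rd.
C3→A2 is 45 − 48 = -3 semitones.

-3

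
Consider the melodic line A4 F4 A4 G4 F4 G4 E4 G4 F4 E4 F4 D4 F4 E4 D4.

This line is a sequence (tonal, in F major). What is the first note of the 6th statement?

With a 5-note motive the entries are A4, G4, F4, each down a 2nd from the previous.
Continuing: E4 → D4 → C4. Statement 6 starts on C4.

C4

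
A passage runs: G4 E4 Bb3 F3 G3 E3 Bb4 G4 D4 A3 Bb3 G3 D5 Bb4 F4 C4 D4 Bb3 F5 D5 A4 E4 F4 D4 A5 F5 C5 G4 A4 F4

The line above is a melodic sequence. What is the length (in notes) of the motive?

6

Try groups of 6 (5 cells in 30 notes):
G4 E4 Bb3 F3 G3 E3 | Bb4 G4 D4 A3 Bb3 G3 | D5 Bb4 F4 C4 D4 Bb3 | F5 D5 A4 E4 F4 D4 | A5 F5 C5 G4 A4 F4
That's a consistent up a 3rd shift per cell, and no other grouping gives one.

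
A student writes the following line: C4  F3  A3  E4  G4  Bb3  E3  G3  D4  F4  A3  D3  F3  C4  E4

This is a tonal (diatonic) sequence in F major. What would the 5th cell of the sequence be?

Taking 5-note groups, the heads are C4, Bb3, A3: the pattern moves down a 2nd.
Carrying on: G3 → F3.
Statement 5 starts on F3 and keeps the same diatonic contour: F3 Bb2 D3 A3 C4.

F3 Bb2 D3 A3 C4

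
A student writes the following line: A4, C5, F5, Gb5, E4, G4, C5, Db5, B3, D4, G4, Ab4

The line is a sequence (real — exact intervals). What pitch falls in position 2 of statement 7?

Grouping in 4s, the 2nd note of each cell is C5, G4, D4.
Extending down a 4th: A3 → E3 → B2 → F#2.

F#2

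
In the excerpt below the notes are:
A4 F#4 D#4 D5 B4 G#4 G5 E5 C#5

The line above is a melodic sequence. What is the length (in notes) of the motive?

9 notes total. Splitting into 3 groups of 3:
A4 F#4 D#4 | D5 B4 G#4 | G5 E5 C#5
That's a consistent up a 4th shift per cell, and no other grouping gives one.

3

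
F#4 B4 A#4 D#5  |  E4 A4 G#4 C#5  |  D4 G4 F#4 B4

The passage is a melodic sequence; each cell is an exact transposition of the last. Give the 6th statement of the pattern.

Ab3 Db4 C4 F4

Taking 4-note groups, the heads are F#4, E4, D4: the pattern moves down a 2nd.
Extending down a 2nd: C4 → Bb3 → Ab3.
So cell 6 is Ab3 Db4 C4 F4.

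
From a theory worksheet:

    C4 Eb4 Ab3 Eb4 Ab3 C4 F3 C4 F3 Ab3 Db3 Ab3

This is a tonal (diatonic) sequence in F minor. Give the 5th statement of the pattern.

Bb2 Db3 G2 Db3

With a 4-note motive the entries are C4, Ab3, F3, each down a 3rd from the previous.
Carrying on: Db3 → Bb2.
From Bb2 the diatonic shape gives Bb2 Db3 G2 Db3.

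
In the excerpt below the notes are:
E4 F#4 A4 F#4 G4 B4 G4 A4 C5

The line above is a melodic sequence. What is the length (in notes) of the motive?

9 notes total. Splitting into 3 groups of 3:
E4 F#4 A4 | F#4 G4 B4 | G4 A4 C5
Every group is a transposition up a 2nd of the one before; no shorter unit works.

3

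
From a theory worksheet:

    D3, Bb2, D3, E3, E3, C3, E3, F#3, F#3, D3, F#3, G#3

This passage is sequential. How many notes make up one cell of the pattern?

Try groups of 4 (3 cells in 12 notes):
D3 Bb2 D3 E3 | E3 C3 E3 F#3 | F#3 D3 F#3 G#3
Every group is a transposition up a 2nd of the one before; no shorter unit works.

4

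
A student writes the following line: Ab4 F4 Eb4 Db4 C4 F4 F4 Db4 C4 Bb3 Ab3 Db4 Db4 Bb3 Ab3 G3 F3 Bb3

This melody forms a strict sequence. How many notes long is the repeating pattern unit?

6

18 notes total. Splitting into 3 groups of 6:
Ab4 F4 Eb4 Db4 C4 F4 | F4 Db4 C4 Bb3 Ab3 Db4 | Db4 Bb3 Ab3 G3 F3 Bb3
Every group is a transposition down a 3rd of the one before; no shorter unit works.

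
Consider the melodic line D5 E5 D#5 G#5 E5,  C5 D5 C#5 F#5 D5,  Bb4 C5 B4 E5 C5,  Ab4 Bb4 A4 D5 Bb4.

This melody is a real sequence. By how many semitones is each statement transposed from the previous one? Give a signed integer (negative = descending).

Unit = 5 notes; the statements start on D5, C5, Bb4, Ab4, moving down a 2nd each time.
Counting half-steps from D5 to C5: -2.

-2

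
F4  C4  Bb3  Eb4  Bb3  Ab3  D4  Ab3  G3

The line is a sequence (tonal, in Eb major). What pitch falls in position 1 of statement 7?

G3

With 3-note cells, note 1 of each statement runs F4, Eb4, D4.
Carrying that down a 2nd forward: C4 → Bb3 → Ab3 → G3.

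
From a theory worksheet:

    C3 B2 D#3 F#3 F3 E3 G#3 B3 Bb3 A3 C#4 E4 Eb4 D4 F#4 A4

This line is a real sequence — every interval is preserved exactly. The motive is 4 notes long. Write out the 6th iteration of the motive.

The 4-note cells begin on C3, F3, Bb3, Eb4 — each up a 4th from the last.
Continuing the starts: Ab4 → Db5.
Statement 6 starts on Db5 and keeps the same exact contour: Db5 C5 E5 G5.

Db5 C5 E5 G5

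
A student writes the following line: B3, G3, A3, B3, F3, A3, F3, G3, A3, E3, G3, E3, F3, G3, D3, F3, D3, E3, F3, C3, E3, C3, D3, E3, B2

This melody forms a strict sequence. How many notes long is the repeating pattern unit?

5

Try groups of 5 (5 cells in 25 notes):
B3 G3 A3 B3 F3 | A3 F3 G3 A3 E3 | G3 E3 F3 G3 D3 | F3 D3 E3 F3 C3 | E3 C3 D3 E3 B2
Each cell is the previous one down a 2nd — so the unit is 5 notes.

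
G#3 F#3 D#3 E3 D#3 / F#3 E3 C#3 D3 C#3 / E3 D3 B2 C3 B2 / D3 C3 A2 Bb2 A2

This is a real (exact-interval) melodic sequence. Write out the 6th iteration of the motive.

Unit = 5 notes; the statements start on G#3, F#3, E3, D3, moving down a 2nd each time.
Extending down a 2nd: C3 → Bb2.
So cell 6 is Bb2 Ab2 F2 Gb2 F2.

Bb2 Ab2 F2 Gb2 F2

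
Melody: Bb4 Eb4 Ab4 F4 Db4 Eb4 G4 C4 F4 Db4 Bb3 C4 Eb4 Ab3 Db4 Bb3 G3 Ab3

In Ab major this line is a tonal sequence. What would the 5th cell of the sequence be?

Unit = 6 notes; the statements start on Bb4, G4, Eb4, moving down a 3rd each time.
Extending down a 3rd: C4 → Ab3.
Statement 5 starts on Ab3 and keeps the same diatonic contour: Ab3 Db3 G3 Eb3 C3 Db3.

Ab3 Db3 G3 Eb3 C3 Db3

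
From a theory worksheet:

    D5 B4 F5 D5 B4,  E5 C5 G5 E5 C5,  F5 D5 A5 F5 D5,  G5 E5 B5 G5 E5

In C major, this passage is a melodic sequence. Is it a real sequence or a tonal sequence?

tonal

Every note is diatonic to C major.
Cell 1 has -3 semitones from note 1 to 2, but cell 2 has -4 — the interval quality changes while the contour stays the same, which is the hallmark of a tonal sequence.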